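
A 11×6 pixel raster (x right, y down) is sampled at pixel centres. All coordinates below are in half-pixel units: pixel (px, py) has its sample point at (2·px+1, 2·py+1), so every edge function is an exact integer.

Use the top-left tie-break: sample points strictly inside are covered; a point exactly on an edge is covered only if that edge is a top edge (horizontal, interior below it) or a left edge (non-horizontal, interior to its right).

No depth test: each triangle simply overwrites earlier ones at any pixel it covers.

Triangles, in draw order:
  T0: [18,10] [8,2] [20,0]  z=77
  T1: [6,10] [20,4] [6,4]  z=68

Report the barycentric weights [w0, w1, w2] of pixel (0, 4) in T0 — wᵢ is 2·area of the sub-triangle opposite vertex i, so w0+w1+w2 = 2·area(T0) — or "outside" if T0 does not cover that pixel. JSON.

T0:
  2·area = 116
  edge (18, 10)→(8, 2): d=(-10,-8) top-left  bias=+0
  edge (8, 2)→(20, 0): d=(12,-2) top-left  bias=+0
  edge (20, 0)→(18, 10): d=(-2,10) right/bottom  bias=-1
    (7,0)@(15, 1): e=[66,2,48] → #
    (8,0)@(17, 1): e=[82,6,28] → #
    (9,0)@(19, 1): e=[98,10,8] → #
    (10,0)@(21, 1): e=[114,14,-12] → ·
    (5,1)@(11, 3): e=[14,18,84] → #
    (6,1)@(13, 3): e=[30,22,64] → #
    (10,1)@(21, 3): e=[94,38,-16] → ·
    (5,2)@(11, 5): e=[-6,42,80] → ·
    (6,2)@(13, 5): e=[10,46,60] → #
    (9,2)@(19, 5): e=[58,58,0] → ·  [on edge]
    (6,3)@(13, 7): e=[-10,70,56] → ·
    (7,3)@(15, 7): e=[6,74,36] → #
  covered (14 px):
    · · · · · · · # # # ·
    · · · · · # # # # # ·
    · · · · · · # # # · ·
    · · · · · · · # # · ·
    · · · · · · · · # · ·
    · · · · · · · · · · ·
T1:
  2·area = 84  (B↔C swapped to make it positive)
  edge (6, 10)→(6, 4): d=(0,-6) top-left  bias=+0
  edge (6, 4)→(20, 4): d=(14,0) top-left  bias=+0
  edge (20, 4)→(6, 10): d=(-14,6) right/bottom  bias=-1
    (3,2)@(7, 5): e=[6,14,64] → #
    (4,2)@(9, 5): e=[18,14,52] → #
    (5,2)@(11, 5): e=[30,14,40] → #
    (6,2)@(13, 5): e=[42,14,28] → #
    (7,2)@(15, 5): e=[54,14,16] → #
    (8,2)@(17, 5): e=[66,14,4] → #
    (9,2)@(19, 5): e=[78,14,-8] → ·
    (3,3)@(7, 7): e=[6,42,36] → #
    (6,3)@(13, 7): e=[42,42,0] → ·  [on edge]
    (7,3)@(15, 7): e=[54,42,-12] → ·
    (8,3)@(17, 7): e=[66,42,-24] → ·
    (3,4)@(7, 9): e=[6,70,8] → #
  covered (10 px):
    · · · · · · · · · · ·
    · · · · · · · · · · ·
    · · · # # # # # # · ·
    · · · # # # · · · · ·
    · · · # · · · · · · ·
    · · · · · · · · · · ·

Answer: "outside"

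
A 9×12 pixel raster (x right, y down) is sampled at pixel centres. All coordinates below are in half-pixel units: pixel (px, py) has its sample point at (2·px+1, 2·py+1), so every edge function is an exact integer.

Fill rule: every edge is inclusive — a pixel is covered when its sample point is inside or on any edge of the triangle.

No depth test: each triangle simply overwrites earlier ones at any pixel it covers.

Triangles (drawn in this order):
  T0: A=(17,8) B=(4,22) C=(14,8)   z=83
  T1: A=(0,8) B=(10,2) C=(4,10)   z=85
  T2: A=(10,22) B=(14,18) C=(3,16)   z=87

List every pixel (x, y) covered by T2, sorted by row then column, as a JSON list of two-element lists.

T0:
  2·area = 42
  edge (17, 8)→(4, 22): d=(-13,14) inclusive
  edge (4, 22)→(14, 8): d=(10,-14) inclusive
  edge (14, 8)→(17, 8): d=(3,0) inclusive
    (7,4)@(15, 9): e=[15,24,3] → X
    (8,4)@(17, 9): e=[-13,52,3] → .
    (6,5)@(13, 11): e=[17,16,9] → X
    (7,5)@(15, 11): e=[-11,44,9] → .
    (5,6)@(11, 13): e=[19,8,15] → X
    (6,6)@(13, 13): e=[-9,36,15] → .
    (4,7)@(9, 15): e=[21,0,21] → X  [on edge]
    (5,7)@(11, 15): e=[-7,28,21] → .
    (4,8)@(9, 17): e=[-5,20,27] → .
  covered (4 px):
    . . . . . . . . .
    . . . . . . . . .
    . . . . . . . . .
    . . . . . . . . .
    . . . . . . . X .
    . . . . . . X . .
    . . . . . X . . .
    . . . . X . . . .
    . . . . . . . . .
    . . . . . . . . .
    . . . . . . . . .
    . . . . . . . . .
T1:
  2·area = 44
  edge (0, 8)→(10, 2): d=(10,-6) inclusive
  edge (10, 2)→(4, 10): d=(-6,8) inclusive
  edge (4, 10)→(0, 8): d=(-4,-2) inclusive
    (4,1)@(9, 3): e=[4,2,38] → X
    (5,1)@(11, 3): e=[16,-14,42] → .
    (2,2)@(5, 5): e=[0,22,22] → X  [on edge]
    (3,2)@(7, 5): e=[12,6,26] → X
    (4,2)@(9, 5): e=[24,-10,30] → .
    (1,3)@(3, 7): e=[8,26,10] → X
    (3,3)@(7, 7): e=[32,-6,18] → .
    (1,4)@(3, 9): e=[28,14,2] → X
    (2,4)@(5, 9): e=[40,-2,6] → .
    (1,5)@(3, 11): e=[48,2,-6] → .
  covered (6 px):
    . . . . . . . . .
    . . . . X . . . .
    . . X X . . . . .
    . X X . . . . . .
    . X . . . . . . .
    . . . . . . . . .
    . . . . . . . . .
    . . . . . . . . .
    . . . . . . . . .
    . . . . . . . . .
    . . . . . . . . .
    . . . . . . . . .
T2:
  2·area = 52  (B↔C swapped to make it positive)
  edge (10, 22)→(3, 16): d=(-7,-6) inclusive
  edge (3, 16)→(14, 18): d=(11,2) inclusive
  edge (14, 18)→(10, 22): d=(-4,4) inclusive
    (8,7)@(17, 15): e=[91,-39,0] → .  [on edge]
    (2,8)@(5, 17): e=[5,7,40] → X
    (3,8)@(7, 17): e=[17,3,32] → X
    (4,8)@(9, 17): e=[29,-1,24] → .
    (7,8)@(15, 17): e=[65,-13,0] → .  [on edge]
    (2,9)@(5, 19): e=[-9,29,32] → .
    (3,9)@(7, 19): e=[3,25,24] → X
    (4,9)@(9, 19): e=[15,21,16] → X
    (5,9)@(11, 19): e=[27,17,8] → X
    (6,9)@(13, 19): e=[39,13,0] → X  [on edge]
    (7,9)@(15, 19): e=[51,9,-8] → .
    (3,10)@(7, 21): e=[-11,47,16] → .
    (5,10)@(11, 21): e=[13,39,0] → X  [on edge]
    (4,11)@(9, 23): e=[-13,65,0] → .  [on edge]
  covered (8 px):
    . . . . . . . . .
    . . . . . . . . .
    . . . . . . . . .
    . . . . . . . . .
    . . . . . . . . .
    . . . . . . . . .
    . . . . . . . . .
    . . . . . . . . .
    . . X X . . . . .
    . . . X X X X . .
    . . . . X X . . .
    . . . . . . . . .

Result: [[2,8],[3,8],[3,9],[4,9],[5,9],[6,9],[4,10],[5,10]]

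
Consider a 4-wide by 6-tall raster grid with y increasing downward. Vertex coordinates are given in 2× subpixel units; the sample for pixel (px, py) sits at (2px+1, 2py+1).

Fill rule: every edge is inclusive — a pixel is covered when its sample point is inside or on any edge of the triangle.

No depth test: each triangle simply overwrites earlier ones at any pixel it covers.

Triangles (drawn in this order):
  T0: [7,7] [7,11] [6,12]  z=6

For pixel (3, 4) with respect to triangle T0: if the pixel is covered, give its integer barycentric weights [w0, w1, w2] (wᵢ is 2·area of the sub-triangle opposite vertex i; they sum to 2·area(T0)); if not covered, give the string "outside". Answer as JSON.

T0:
  2·area = 4
  edge (7, 7)→(7, 11): d=(0,4) inclusive
  edge (7, 11)→(6, 12): d=(-1,1) inclusive
  edge (6, 12)→(7, 7): d=(1,-5) inclusive
    (3,0)@(7, 1): e=[0,10,-6] → ·  [on edge]
    (3,1)@(7, 3): e=[0,8,-4] → ·  [on edge]
    (3,2)@(7, 5): e=[0,6,-2] → ·  [on edge]
    (3,3)@(7, 7): e=[0,4,0] → #  [on edge]
    (3,4)@(7, 9): e=[0,2,2] → #  [on edge]
    (3,5)@(7, 11): e=[0,0,4] → #  [on edge]
  covered (3 px):
    · · · ·
    · · · ·
    · · · ·
    · · · #
    · · · #
    · · · #

Final: [2,2,0]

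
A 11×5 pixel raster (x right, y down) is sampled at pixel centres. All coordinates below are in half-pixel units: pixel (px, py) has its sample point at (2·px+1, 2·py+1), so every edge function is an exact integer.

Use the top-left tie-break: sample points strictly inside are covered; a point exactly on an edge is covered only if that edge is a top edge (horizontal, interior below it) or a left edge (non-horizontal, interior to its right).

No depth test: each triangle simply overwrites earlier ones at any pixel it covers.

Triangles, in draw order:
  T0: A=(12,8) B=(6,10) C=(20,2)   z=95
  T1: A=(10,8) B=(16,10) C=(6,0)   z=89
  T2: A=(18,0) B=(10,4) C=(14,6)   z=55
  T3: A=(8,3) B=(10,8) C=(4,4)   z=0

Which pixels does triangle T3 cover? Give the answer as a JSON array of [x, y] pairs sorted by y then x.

T0:
  2·area = 20
  edge (12, 8)→(6, 10): d=(-6,2) right/bottom  bias=-1
  edge (6, 10)→(20, 2): d=(14,-8) top-left  bias=+0
  edge (20, 2)→(12, 8): d=(-8,6) right/bottom  bias=-1
    (7,2)@(15, 5): e=[12,2,6] → #
    (8,2)@(17, 5): e=[8,18,-6] → ·
    (10,2)@(21, 5): e=[0,50,-30] → ·  [on edge]
    (6,3)@(13, 7): e=[4,14,2] → #
    (7,3)@(15, 7): e=[0,30,-10] → ·  [on edge]
    (4,4)@(9, 9): e=[0,10,10] → ·  [on edge]
    (6,4)@(13, 9): e=[-8,42,-14] → ·
  covered (2 px):
    · · · · · · · · · · ·
    · · · · · · · · · · ·
    · · · · · · · # · · ·
    · · · · · · # · · · ·
    · · · · · · · · · · ·
T1:
  2·area = 40  (B↔C swapped to make it positive)
  edge (10, 8)→(6, 0): d=(-4,-8) top-left  bias=+0
  edge (6, 0)→(16, 10): d=(10,10) right/bottom  bias=-1
  edge (16, 10)→(10, 8): d=(-6,-2) top-left  bias=+0
    (3,0)@(7, 1): e=[4,0,36] → ·  [on edge]
    (4,1)@(9, 3): e=[12,0,28] → ·  [on edge]
    (0,2)@(1, 5): e=[-60,100,0] → ·  [on edge]
    (4,2)@(9, 5): e=[4,20,16] → #
    (5,2)@(11, 5): e=[20,0,20] → ·  [on edge]
    (3,3)@(7, 7): e=[-20,60,0] → ·  [on edge]
    (4,3)@(9, 7): e=[-4,40,4] → ·
    (5,3)@(11, 7): e=[12,20,8] → #
    (6,3)@(13, 7): e=[28,0,12] → ·  [on edge]
    (5,4)@(11, 9): e=[4,40,-4] → ·
    (6,4)@(13, 9): e=[20,20,0] → #  [on edge]
    (7,4)@(15, 9): e=[36,0,4] → ·  [on edge]
  covered (3 px):
    · · · · · · · · · · ·
    · · · · · · · · · · ·
    · · · · # · · · · · ·
    · · · · · # · · · · ·
    · · · · · · # · · · ·
T2:
  2·area = 32  (B↔C swapped to make it positive)
  edge (18, 0)→(14, 6): d=(-4,6) right/bottom  bias=-1
  edge (14, 6)→(10, 4): d=(-4,-2) top-left  bias=+0
  edge (10, 4)→(18, 0): d=(8,-4) top-left  bias=+0
    (8,0)@(17, 1): e=[2,26,4] → #
    (9,0)@(19, 1): e=[-10,30,12] → ·
    (6,1)@(13, 3): e=[18,10,4] → #
    (7,1)@(15, 3): e=[6,14,12] → #
    (8,1)@(17, 3): e=[-6,18,20] → ·
    (6,2)@(13, 5): e=[10,2,20] → #
    (7,2)@(15, 5): e=[-2,6,28] → ·
    (6,3)@(13, 7): e=[2,-6,36] → ·
  covered (4 px):
    · · · · · · · · # · ·
    · · · · · · # # · · ·
    · · · · · · # · · · ·
    · · · · · · · · · · ·
    · · · · · · · · · · ·
T3:
  2·area = 22
  edge (8, 3)→(10, 8): d=(2,5) right/bottom  bias=-1
  edge (10, 8)→(4, 4): d=(-6,-4) top-left  bias=+0
  edge (4, 4)→(8, 3): d=(4,-1) top-left  bias=+0
    (3,2)@(7, 5): e=[9,6,7] → #
    (4,2)@(9, 5): e=[-1,14,9] → ·
    (3,3)@(7, 7): e=[13,-6,15] → ·
    (4,3)@(9, 7): e=[3,2,17] → #
    (5,3)@(11, 7): e=[-7,10,19] → ·
    (4,4)@(9, 9): e=[7,-10,25] → ·
  covered (2 px):
    · · · · · · · · · · ·
    · · · · · · · · · · ·
    · · · # · · · · · · ·
    · · · · # · · · · · ·
    · · · · · · · · · · ·

Result: [[3,2],[4,3]]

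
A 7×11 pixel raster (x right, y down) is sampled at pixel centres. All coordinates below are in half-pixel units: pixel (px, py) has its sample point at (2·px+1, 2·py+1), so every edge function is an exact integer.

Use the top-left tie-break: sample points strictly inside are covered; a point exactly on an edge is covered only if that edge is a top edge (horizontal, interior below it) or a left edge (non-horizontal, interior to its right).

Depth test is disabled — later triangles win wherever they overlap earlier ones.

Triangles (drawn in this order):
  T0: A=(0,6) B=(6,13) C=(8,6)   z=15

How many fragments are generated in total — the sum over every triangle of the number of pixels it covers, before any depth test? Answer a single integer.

T0:
  2·area = 56  (B↔C swapped to make it positive)
  edge (0, 6)→(8, 6): d=(8,0) top-left  bias=+0
  edge (8, 6)→(6, 13): d=(-2,7) right/bottom  bias=-1
  edge (6, 13)→(0, 6): d=(-6,-7) top-left  bias=+0
    (0,3)@(1, 7): e=[8,47,1] → █
    (1,3)@(3, 7): e=[8,33,15] → █
    (2,3)@(5, 7): e=[8,19,29] → █
    (3,3)@(7, 7): e=[8,5,43] → █
    (4,3)@(9, 7): e=[8,-9,57] → ·
    (0,4)@(1, 9): e=[24,43,-11] → ·
    (1,4)@(3, 9): e=[24,29,3] → █
    (4,4)@(9, 9): e=[24,-13,45] → ·
    (1,5)@(3, 11): e=[40,25,-9] → ·
    (2,5)@(5, 11): e=[40,11,5] → █
    (3,5)@(7, 11): e=[40,-3,19] → ·
    (2,6)@(5, 13): e=[56,7,-7] → ·
  covered (8 px):
    · · · · · · ·
    · · · · · · ·
    · · · · · · ·
    █ █ █ █ · · ·
    · █ █ █ · · ·
    · · █ · · · ·
    · · · · · · ·
    · · · · · · ·
    · · · · · · ·
    · · · · · · ·
    · · · · · · ·

Answer: 8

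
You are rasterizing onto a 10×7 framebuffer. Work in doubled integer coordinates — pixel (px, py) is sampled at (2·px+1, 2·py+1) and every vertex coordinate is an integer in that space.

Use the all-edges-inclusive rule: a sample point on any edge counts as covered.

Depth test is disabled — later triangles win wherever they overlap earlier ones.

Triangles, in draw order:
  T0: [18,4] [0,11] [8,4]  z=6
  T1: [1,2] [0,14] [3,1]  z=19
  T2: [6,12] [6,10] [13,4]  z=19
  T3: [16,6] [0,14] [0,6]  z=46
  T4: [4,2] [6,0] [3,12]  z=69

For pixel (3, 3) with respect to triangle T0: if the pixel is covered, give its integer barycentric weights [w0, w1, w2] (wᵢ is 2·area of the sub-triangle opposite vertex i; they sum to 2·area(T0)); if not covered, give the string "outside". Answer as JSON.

T0:
  2·area = 70
  edge (18, 4)→(0, 11): d=(-18,7) inclusive
  edge (0, 11)→(8, 4): d=(8,-7) inclusive
  edge (8, 4)→(18, 4): d=(10,0) inclusive
    (3,2)@(7, 5): e=[59,1,10] → X
    (4,2)@(9, 5): e=[45,15,10] → X
    (5,2)@(11, 5): e=[31,29,10] → X
    (6,2)@(13, 5): e=[17,43,10] → X
    (7,2)@(15, 5): e=[3,57,10] → X
    (8,2)@(17, 5): e=[-11,71,10] → .
    (2,3)@(5, 7): e=[37,3,30] → X
    (5,3)@(11, 7): e=[-5,45,30] → .
    (6,3)@(13, 7): e=[-19,59,30] → .
    (7,3)@(15, 7): e=[-33,73,30] → .
    (1,4)@(3, 9): e=[15,5,50] → X
    (3,4)@(7, 9): e=[-13,33,50] → .
  covered (10 px):
    . . . . . . . . . .
    . . . . . . . . . .
    . . . X X X X X . .
    . . X X X . . . . .
    . X X . . . . . . .
    . . . . . . . . . .
    . . . . . . . . . .
T1:
  2·area = 23  (B↔C swapped to make it positive)
  edge (1, 2)→(3, 1): d=(2,-1) inclusive
  edge (3, 1)→(0, 14): d=(-3,13) inclusive
  edge (0, 14)→(1, 2): d=(1,-12) inclusive
    (1,0)@(3, 1): e=[0,0,23] → X  [on edge]
    (2,0)@(5, 1): e=[2,-26,47] → .
    (0,1)@(1, 3): e=[2,20,1] → X
    (1,1)@(3, 3): e=[4,-6,25] → .
    (0,2)@(1, 5): e=[6,14,3] → X
    (1,2)@(3, 5): e=[8,-12,27] → .
    (0,3)@(1, 7): e=[10,8,5] → X
    (1,3)@(3, 7): e=[12,-18,29] → .
    (0,4)@(1, 9): e=[14,2,7] → X
    (1,4)@(3, 9): e=[16,-24,31] → .
    (0,5)@(1, 11): e=[18,-4,9] → .
  covered (5 px):
    . X . . . . . . . .
    X . . . . . . . . .
    X . . . . . . . . .
    X . . . . . . . . .
    X . . . . . . . . .
    . . . . . . . . . .
    . . . . . . . . . .
T2:
  2·area = 14
  edge (6, 12)→(6, 10): d=(0,-2) inclusive
  edge (6, 10)→(13, 4): d=(7,-6) inclusive
  edge (13, 4)→(6, 12): d=(-7,8) inclusive
  covered (0 px):
    . . . . . . . . . .
    . . . . . . . . . .
    . . . . . . . . . .
    . . . . . . . . . .
    . . . . . . . . . .
    . . . . . . . . . .
    . . . . . . . . . .
T3:
  2·area = 128
  edge (16, 6)→(0, 14): d=(-16,8) inclusive
  edge (0, 14)→(0, 6): d=(0,-8) inclusive
  edge (0, 6)→(16, 6): d=(16,0) inclusive
    (0,3)@(1, 7): e=[104,8,16] → X
    (1,3)@(3, 7): e=[88,24,16] → X
    (2,3)@(5, 7): e=[72,40,16] → X
    (3,3)@(7, 7): e=[56,56,16] → X
    (4,3)@(9, 7): e=[40,72,16] → X
    (5,3)@(11, 7): e=[24,88,16] → X
    (6,3)@(13, 7): e=[8,104,16] → X
    (7,3)@(15, 7): e=[-8,120,16] → .
    (0,4)@(1, 9): e=[72,8,48] → X
    (5,4)@(11, 9): e=[-8,88,48] → .
    (6,4)@(13, 9): e=[-24,104,48] → .
    (0,5)@(1, 11): e=[40,8,80] → X
  covered (16 px):
    . . . . . . . . . .
    . . . . . . . . . .
    . . . . . . . . . .
    X X X X X X X . . .
    X X X X X . . . . .
    X X X . . . . . . .
    X . . . . . . . . .
T4:
  2·area = 18
  edge (4, 2)→(6, 0): d=(2,-2) inclusive
  edge (6, 0)→(3, 12): d=(-3,12) inclusive
  edge (3, 12)→(4, 2): d=(1,-10) inclusive
    (2,0)@(5, 1): e=[0,9,9] → X  [on edge]
    (3,0)@(7, 1): e=[4,-15,29] → .
    (1,1)@(3, 3): e=[0,27,-9] → .  [on edge]
    (2,1)@(5, 3): e=[4,3,11] → X
    (3,1)@(7, 3): e=[8,-21,31] → .
    (0,2)@(1, 5): e=[0,45,-27] → .  [on edge]
    (2,2)@(5, 5): e=[8,-3,13] → .
  covered (2 px):
    . . X . . . . . . .
    . . X . . . . . . .
    . . . . . . . . . .
    . . . . . . . . . .
    . . . . . . . . . .
    . . . . . . . . . .
    . . . . . . . . . .

Final: [17,30,23]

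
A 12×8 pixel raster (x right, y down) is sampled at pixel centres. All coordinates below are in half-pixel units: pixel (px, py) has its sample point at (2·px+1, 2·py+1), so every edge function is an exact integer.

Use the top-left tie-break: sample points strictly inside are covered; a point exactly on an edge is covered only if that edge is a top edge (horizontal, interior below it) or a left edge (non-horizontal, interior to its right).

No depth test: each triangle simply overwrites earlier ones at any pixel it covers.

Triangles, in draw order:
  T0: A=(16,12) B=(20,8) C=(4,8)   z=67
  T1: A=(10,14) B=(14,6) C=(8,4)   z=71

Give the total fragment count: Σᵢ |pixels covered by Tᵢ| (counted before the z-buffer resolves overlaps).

T0:
  2·area = 64  (B↔C swapped to make it positive)
  edge (16, 12)→(4, 8): d=(-12,-4) top-left  bias=+0
  edge (4, 8)→(20, 8): d=(16,0) top-left  bias=+0
  edge (20, 8)→(16, 12): d=(-4,4) right/bottom  bias=-1
    (11,2)@(23, 5): e=[112,-48,0] → .  [on edge]
    (0,3)@(1, 7): e=[0,-16,80] → .  [on edge]
    (10,3)@(21, 7): e=[80,-16,0] → .  [on edge]
    (3,4)@(7, 9): e=[0,16,48] → X  [on edge]
    (4,4)@(9, 9): e=[8,16,40] → X
    (5,4)@(11, 9): e=[16,16,32] → X
    (6,4)@(13, 9): e=[24,16,24] → X
    (7,4)@(15, 9): e=[32,16,16] → X
    (8,4)@(17, 9): e=[40,16,8] → X
    (9,4)@(19, 9): e=[48,16,0] → .  [on edge]
    (3,5)@(7, 11): e=[-24,48,40] → .
    (4,5)@(9, 11): e=[-16,48,32] → .
    (6,5)@(13, 11): e=[0,48,16] → X  [on edge]
    (8,5)@(17, 11): e=[16,48,0] → .  [on edge]
    (7,6)@(15, 13): e=[-16,80,0] → .  [on edge]
    (9,6)@(19, 13): e=[0,80,-16] → .  [on edge]
    (6,7)@(13, 15): e=[-48,112,0] → .  [on edge]
  covered (8 px):
    . . . . . . . . . . . .
    . . . . . . . . . . . .
    . . . . . . . . . . . .
    . . . . . . . . . . . .
    . . . X X X X X X . . .
    . . . . . . X X . . . .
    . . . . . . . . . . . .
    . . . . . . . . . . . .
T1:
  2·area = 56  (B↔C swapped to make it positive)
  edge (10, 14)→(8, 4): d=(-2,-10) top-left  bias=+0
  edge (8, 4)→(14, 6): d=(6,2) right/bottom  bias=-1
  edge (14, 6)→(10, 14): d=(-4,8) right/bottom  bias=-1
    (2,1)@(5, 3): e=[-28,0,84] → .  [on edge]
    (4,2)@(9, 5): e=[8,4,44] → X
    (5,2)@(11, 5): e=[28,0,28] → .  [on edge]
    (4,3)@(9, 7): e=[4,16,36] → X
    (5,3)@(11, 7): e=[24,12,20] → X
    (6,3)@(13, 7): e=[44,8,4] → X
    (7,3)@(15, 7): e=[64,4,-12] → .
    (8,3)@(17, 7): e=[84,0,-28] → .  [on edge]
    (4,4)@(9, 9): e=[0,28,28] → X  [on edge]
    (6,4)@(13, 9): e=[40,20,-4] → .
    (11,4)@(23, 9): e=[140,0,-84] → .  [on edge]
    (4,5)@(9, 11): e=[-4,40,20] → .
  covered (7 px):
    . . . . . . . . . . . .
    . . . . . . . . . . . .
    . . . . X . . . . . . .
    . . . . X X X . . . . .
    . . . . X X . . . . . .
    . . . . . X . . . . . .
    . . . . . . . . . . . .
    . . . . . . . . . . . .

Final: 15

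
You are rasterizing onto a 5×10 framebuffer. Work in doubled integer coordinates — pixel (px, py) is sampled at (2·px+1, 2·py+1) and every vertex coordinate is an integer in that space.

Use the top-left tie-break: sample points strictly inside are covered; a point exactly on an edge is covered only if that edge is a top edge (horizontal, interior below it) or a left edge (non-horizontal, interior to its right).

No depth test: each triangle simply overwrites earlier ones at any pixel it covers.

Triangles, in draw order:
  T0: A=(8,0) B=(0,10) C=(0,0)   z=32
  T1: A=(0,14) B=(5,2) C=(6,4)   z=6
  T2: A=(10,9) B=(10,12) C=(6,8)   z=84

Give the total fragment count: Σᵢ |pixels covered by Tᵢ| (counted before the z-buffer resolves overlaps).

T0:
  2·area = 80
  edge (8, 0)→(0, 10): d=(-8,10) right/bottom  bias=-1
  edge (0, 10)→(0, 0): d=(0,-10) top-left  bias=+0
  edge (0, 0)→(8, 0): d=(8,0) top-left  bias=+0
    (0,0)@(1, 1): e=[62,10,8] → #
    (1,0)@(3, 1): e=[42,30,8] → #
    (2,0)@(5, 1): e=[22,50,8] → #
    (3,0)@(7, 1): e=[2,70,8] → #
    (4,0)@(9, 1): e=[-18,90,8] → ·
    (0,1)@(1, 3): e=[46,10,24] → #
    (3,1)@(7, 3): e=[-14,70,24] → ·
    (0,2)@(1, 5): e=[30,10,40] → #
    (2,2)@(5, 5): e=[-10,50,40] → ·
    (0,3)@(1, 7): e=[14,10,56] → #
    (1,3)@(3, 7): e=[-6,30,56] → ·
    (0,4)@(1, 9): e=[-2,10,72] → ·
  covered (10 px):
    # # # # ·
    # # # · ·
    # # · · ·
    # · · · ·
    · · · · ·
    · · · · ·
    · · · · ·
    · · · · ·
    · · · · ·
    · · · · ·
T1:
  2·area = 22
  edge (0, 14)→(5, 2): d=(5,-12) top-left  bias=+0
  edge (5, 2)→(6, 4): d=(1,2) right/bottom  bias=-1
  edge (6, 4)→(0, 14): d=(-6,10) right/bottom  bias=-1
    (2,1)@(5, 3): e=[5,1,16] → #
    (3,1)@(7, 3): e=[29,-3,-4] → ·
    (2,2)@(5, 5): e=[15,3,4] → #
    (3,2)@(7, 5): e=[39,-1,-16] → ·
    (1,3)@(3, 7): e=[1,9,12] → #
    (2,3)@(5, 7): e=[25,5,-8] → ·
    (1,4)@(3, 9): e=[11,11,0] → ·  [on edge]
  covered (3 px):
    · · · · ·
    · · # · ·
    · · # · ·
    · # · · ·
    · · · · ·
    · · · · ·
    · · · · ·
    · · · · ·
    · · · · ·
    · · · · ·
T2:
  2·area = 12
  edge (10, 9)→(10, 12): d=(0,3) right/bottom  bias=-1
  edge (10, 12)→(6, 8): d=(-4,-4) top-left  bias=+0
  edge (6, 8)→(10, 9): d=(4,1) right/bottom  bias=-1
    (0,1)@(1, 3): e=[27,0,-15] → ·  [on edge]
    (1,2)@(3, 5): e=[21,0,-9] → ·  [on edge]
    (2,3)@(5, 7): e=[15,0,-3] → ·  [on edge]
    (3,4)@(7, 9): e=[9,0,3] → #  [on edge]
    (4,4)@(9, 9): e=[3,8,1] → #
    (3,5)@(7, 11): e=[9,-8,11] → ·
    (4,5)@(9, 11): e=[3,0,9] → #  [on edge]
    (4,6)@(9, 13): e=[3,-8,17] → ·
  covered (3 px):
    · · · · ·
    · · · · ·
    · · · · ·
    · · · · ·
    · · · # #
    · · · · #
    · · · · ·
    · · · · ·
    · · · · ·
    · · · · ·

Result: 16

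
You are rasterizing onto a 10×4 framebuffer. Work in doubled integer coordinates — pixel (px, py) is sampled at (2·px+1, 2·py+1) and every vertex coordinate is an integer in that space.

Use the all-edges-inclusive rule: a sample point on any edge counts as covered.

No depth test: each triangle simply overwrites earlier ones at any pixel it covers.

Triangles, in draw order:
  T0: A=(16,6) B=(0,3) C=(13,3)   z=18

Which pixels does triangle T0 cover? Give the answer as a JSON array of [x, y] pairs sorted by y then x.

T0:
  2·area = 39
  edge (16, 6)→(0, 3): d=(-16,-3) inclusive
  edge (0, 3)→(13, 3): d=(13,0) inclusive
  edge (13, 3)→(16, 6): d=(3,3) inclusive
    (5,0)@(11, 1): e=[65,-26,0] → ·  [on edge]
    (0,1)@(1, 3): e=[3,0,36] → #  [on edge]
    (1,1)@(3, 3): e=[9,0,30] → #  [on edge]
    (2,1)@(5, 3): e=[15,0,24] → #  [on edge]
    (3,1)@(7, 3): e=[21,0,18] → #  [on edge]
    (4,1)@(9, 3): e=[27,0,12] → #  [on edge]
    (5,1)@(11, 3): e=[33,0,6] → #  [on edge]
    (6,1)@(13, 3): e=[39,0,0] → #  [on edge]
    (7,1)@(15, 3): e=[45,0,-6] → ·  [on edge]
    (8,1)@(17, 3): e=[51,0,-12] → ·  [on edge]
    (9,1)@(19, 3): e=[57,0,-18] → ·  [on edge]
    (0,2)@(1, 5): e=[-29,26,42] → ·
    (7,2)@(15, 5): e=[13,26,0] → #  [on edge]
    (8,3)@(17, 7): e=[-13,52,0] → ·  [on edge]
  covered (10 px):
    · · · · · · · · · ·
    # # # # # # # · · ·
    · · · · · # # # · ·
    · · · · · · · · · ·

Final: [[0,1],[1,1],[2,1],[3,1],[4,1],[5,1],[6,1],[5,2],[6,2],[7,2]]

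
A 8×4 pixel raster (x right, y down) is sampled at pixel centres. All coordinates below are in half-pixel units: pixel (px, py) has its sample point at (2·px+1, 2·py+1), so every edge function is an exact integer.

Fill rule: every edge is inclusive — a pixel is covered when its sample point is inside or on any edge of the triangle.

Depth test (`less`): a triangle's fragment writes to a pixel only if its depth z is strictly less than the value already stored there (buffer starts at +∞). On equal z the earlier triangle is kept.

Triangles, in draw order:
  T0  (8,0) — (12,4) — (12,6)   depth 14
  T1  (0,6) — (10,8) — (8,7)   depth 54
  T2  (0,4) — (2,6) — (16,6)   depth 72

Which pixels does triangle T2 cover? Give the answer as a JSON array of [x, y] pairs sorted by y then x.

T0:
  2·area = 8
  edge (8, 0)→(12, 4): d=(4,4) inclusive
  edge (12, 4)→(12, 6): d=(0,2) inclusive
  edge (12, 6)→(8, 0): d=(-4,-6) inclusive
    (4,0)@(9, 1): e=[0,6,2] → X  [on edge]
    (5,0)@(11, 1): e=[-8,2,14] → .
    (4,1)@(9, 3): e=[8,6,-6] → .
    (5,1)@(11, 3): e=[0,2,6] → X  [on edge]
    (6,1)@(13, 3): e=[-8,-2,18] → .
    (5,2)@(11, 5): e=[8,2,-2] → .
    (6,2)@(13, 5): e=[0,-2,10] → .  [on edge]
    (7,3)@(15, 7): e=[0,-6,14] → .  [on edge]
  covered (2 px):
    . . . . X . . .
    . . . . . X . .
    . . . . . . . .
    . . . . . . . .
T1:
  2·area = 6  (B↔C swapped to make it positive)
  edge (0, 6)→(8, 7): d=(8,1) inclusive
  edge (8, 7)→(10, 8): d=(2,1) inclusive
  edge (10, 8)→(0, 6): d=(-10,-2) inclusive
    (2,3)@(5, 7): e=[3,3,0] → X  [on edge]
    (3,3)@(7, 7): e=[1,1,4] → X
    (4,3)@(9, 7): e=[-1,-1,8] → .
  covered (2 px):
    . . . . . . . .
    . . . . . . . .
    . . . . . . . .
    . . X X . . . .
T2:
  2·area = 28  (B↔C swapped to make it positive)
  edge (0, 4)→(16, 6): d=(16,2) inclusive
  edge (16, 6)→(2, 6): d=(-14,0) inclusive
  edge (2, 6)→(0, 4): d=(-2,-2) inclusive
    (0,2)@(1, 5): e=[14,14,0] → X  [on edge]
    (1,2)@(3, 5): e=[10,14,4] → X
    (2,2)@(5, 5): e=[6,14,8] → X
    (3,2)@(7, 5): e=[2,14,12] → X
    (4,2)@(9, 5): e=[-2,14,16] → .
    (0,3)@(1, 7): e=[46,-14,-4] → .
    (1,3)@(3, 7): e=[42,-14,0] → .  [on edge]
    (2,3)@(5, 7): e=[38,-14,4] → .
    (3,3)@(7, 7): e=[34,-14,8] → .
  covered (4 px):
    . . . . . . . .
    . . . . . . . .
    X X X X . . . .
    . . . . . . . .

Result: [[0,2],[1,2],[2,2],[3,2]]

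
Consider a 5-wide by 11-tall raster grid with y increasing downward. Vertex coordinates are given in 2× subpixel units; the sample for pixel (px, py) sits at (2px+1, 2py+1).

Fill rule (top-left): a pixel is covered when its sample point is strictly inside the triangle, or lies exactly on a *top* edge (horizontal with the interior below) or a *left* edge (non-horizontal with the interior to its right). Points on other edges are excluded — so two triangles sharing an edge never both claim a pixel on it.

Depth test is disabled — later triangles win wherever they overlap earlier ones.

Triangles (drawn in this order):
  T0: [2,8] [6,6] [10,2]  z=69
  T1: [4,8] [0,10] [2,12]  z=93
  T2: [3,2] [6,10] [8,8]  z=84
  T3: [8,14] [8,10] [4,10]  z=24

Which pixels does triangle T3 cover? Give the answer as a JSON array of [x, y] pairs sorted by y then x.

T0:
  2·area = 8  (B↔C swapped to make it positive)
  edge (2, 8)→(10, 2): d=(8,-6) top-left  bias=+0
  edge (10, 2)→(6, 6): d=(-4,4) right/bottom  bias=-1
  edge (6, 6)→(2, 8): d=(-4,2) right/bottom  bias=-1
    (4,1)@(9, 3): e=[2,0,6] → ·  [on edge]
    (3,2)@(7, 5): e=[6,0,2] → ·  [on edge]
    (2,3)@(5, 7): e=[10,0,-2] → ·  [on edge]
    (1,4)@(3, 9): e=[14,0,-6] → ·  [on edge]
    (0,5)@(1, 11): e=[18,0,-10] → ·  [on edge]
  covered (0 px):
    · · · · ·
    · · · · ·
    · · · · ·
    · · · · ·
    · · · · ·
    · · · · ·
    · · · · ·
    · · · · ·
    · · · · ·
    · · · · ·
    · · · · ·
T1:
  2·area = 12  (B↔C swapped to make it positive)
  edge (4, 8)→(2, 12): d=(-2,4) right/bottom  bias=-1
  edge (2, 12)→(0, 10): d=(-2,-2) top-left  bias=+0
  edge (0, 10)→(4, 8): d=(4,-2) top-left  bias=+0
    (1,4)@(3, 9): e=[2,8,2] → █
    (2,4)@(5, 9): e=[-6,12,6] → ·
    (0,5)@(1, 11): e=[6,0,6] → █  [on edge]
    (1,5)@(3, 11): e=[-2,4,10] → ·
    (0,6)@(1, 13): e=[2,-4,14] → ·
    (1,6)@(3, 13): e=[-6,0,18] → ·  [on edge]
    (2,7)@(5, 15): e=[-18,0,30] → ·  [on edge]
    (3,8)@(7, 17): e=[-30,0,42] → ·  [on edge]
    (4,9)@(9, 19): e=[-42,0,54] → ·  [on edge]
  covered (2 px):
    · · · · ·
    · · · · ·
    · · · · ·
    · · · · ·
    · █ · · ·
    █ · · · ·
    · · · · ·
    · · · · ·
    · · · · ·
    · · · · ·
    · · · · ·
T2:
  2·area = 22  (B↔C swapped to make it positive)
  edge (3, 2)→(8, 8): d=(5,6) right/bottom  bias=-1
  edge (8, 8)→(6, 10): d=(-2,2) right/bottom  bias=-1
  edge (6, 10)→(3, 2): d=(-3,-8) top-left  bias=+0
    (2,2)@(5, 5): e=[3,12,7] → █
    (3,2)@(7, 5): e=[-9,8,23] → ·
    (2,3)@(5, 7): e=[13,8,1] → █
    (3,3)@(7, 7): e=[1,4,17] → █
    (4,3)@(9, 7): e=[-11,0,33] → ·  [on edge]
    (2,4)@(5, 9): e=[23,4,-5] → ·
    (3,4)@(7, 9): e=[11,0,11] → ·  [on edge]
    (2,5)@(5, 11): e=[33,0,-11] → ·  [on edge]
    (1,6)@(3, 13): e=[55,0,-33] → ·  [on edge]
    (0,7)@(1, 15): e=[77,0,-55] → ·  [on edge]
  covered (3 px):
    · · · · ·
    · · · · ·
    · · █ · ·
    · · █ █ ·
    · · · · ·
    · · · · ·
    · · · · ·
    · · · · ·
    · · · · ·
    · · · · ·
    · · · · ·
T3:
  2·area = 16  (B↔C swapped to make it positive)
  edge (8, 14)→(4, 10): d=(-4,-4) top-left  bias=+0
  edge (4, 10)→(8, 10): d=(4,0) top-left  bias=+0
  edge (8, 10)→(8, 14): d=(0,4) right/bottom  bias=-1
    (0,3)@(1, 7): e=[0,-12,28] → ·  [on edge]
    (1,4)@(3, 9): e=[0,-4,20] → ·  [on edge]
    (2,5)@(5, 11): e=[0,4,12] → █  [on edge]
    (3,5)@(7, 11): e=[8,4,4] → █
    (4,5)@(9, 11): e=[16,4,-4] → ·
    (2,6)@(5, 13): e=[-8,12,12] → ·
    (3,6)@(7, 13): e=[0,12,4] → █  [on edge]
    (4,6)@(9, 13): e=[8,12,-4] → ·
    (3,7)@(7, 15): e=[-8,20,4] → ·
    (4,7)@(9, 15): e=[0,20,-4] → ·  [on edge]
  covered (3 px):
    · · · · ·
    · · · · ·
    · · · · ·
    · · · · ·
    · · · · ·
    · · █ █ ·
    · · · █ ·
    · · · · ·
    · · · · ·
    · · · · ·
    · · · · ·

Result: [[2,5],[3,5],[3,6]]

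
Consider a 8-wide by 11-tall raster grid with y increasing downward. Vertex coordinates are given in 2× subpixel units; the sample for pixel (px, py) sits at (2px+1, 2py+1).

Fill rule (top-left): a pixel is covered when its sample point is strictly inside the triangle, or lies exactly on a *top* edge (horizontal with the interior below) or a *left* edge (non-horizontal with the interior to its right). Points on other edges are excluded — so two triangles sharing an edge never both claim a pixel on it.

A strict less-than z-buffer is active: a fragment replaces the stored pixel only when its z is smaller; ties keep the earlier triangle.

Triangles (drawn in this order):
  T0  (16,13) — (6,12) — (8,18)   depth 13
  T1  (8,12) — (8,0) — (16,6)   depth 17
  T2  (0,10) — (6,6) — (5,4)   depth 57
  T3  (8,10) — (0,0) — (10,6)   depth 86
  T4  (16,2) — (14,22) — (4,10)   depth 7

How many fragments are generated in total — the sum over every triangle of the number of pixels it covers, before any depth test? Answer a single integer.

T0:
  2·area = 58  (B↔C swapped to make it positive)
  edge (16, 13)→(8, 18): d=(-8,5) right/bottom  bias=-1
  edge (8, 18)→(6, 12): d=(-2,-6) top-left  bias=+0
  edge (6, 12)→(16, 13): d=(10,1) right/bottom  bias=-1
    (1,1)@(3, 3): e=[145,0,-87] → ·  [on edge]
    (2,4)@(5, 9): e=[87,0,-29] → ·  [on edge]
    (3,6)@(7, 13): e=[45,4,9] → █
    (4,6)@(9, 13): e=[35,16,7] → █
    (5,6)@(11, 13): e=[25,28,5] → █
    (6,6)@(13, 13): e=[15,40,3] → █
    (7,6)@(15, 13): e=[5,52,1] → █
    (3,7)@(7, 15): e=[29,0,29] → █  [on edge]
    (6,7)@(13, 15): e=[-1,36,23] → ·
    (7,7)@(15, 15): e=[-11,48,21] → ·
    (3,8)@(7, 17): e=[13,-4,49] → ·
    (4,8)@(9, 17): e=[3,8,47] → █
    (4,10)@(9, 21): e=[-29,0,87] → ·  [on edge]
  covered (9 px):
    · · · · · · · ·
    · · · · · · · ·
    · · · · · · · ·
    · · · · · · · ·
    · · · · · · · ·
    · · · · · · · ·
    · · · █ █ █ █ █
    · · · █ █ █ · ·
    · · · · █ · · ·
    · · · · · · · ·
    · · · · · · · ·
T1:
  2·area = 96
  edge (8, 12)→(8, 0): d=(0,-12) top-left  bias=+0
  edge (8, 0)→(16, 6): d=(8,6) right/bottom  bias=-1
  edge (16, 6)→(8, 12): d=(-8,6) right/bottom  bias=-1
    (4,0)@(9, 1): e=[12,2,82] → █
    (5,0)@(11, 1): e=[36,-10,70] → ·
    (4,1)@(9, 3): e=[12,18,66] → █
    (5,1)@(11, 3): e=[36,6,54] → █
    (6,1)@(13, 3): e=[60,-6,42] → ·
    (4,2)@(9, 5): e=[12,34,50] → █
    (6,2)@(13, 5): e=[60,10,26] → █
    (7,2)@(15, 5): e=[84,-2,14] → ·
    (4,3)@(9, 7): e=[12,50,34] → █
    (7,3)@(15, 7): e=[84,14,-2] → ·
    (4,4)@(9, 9): e=[12,66,18] → █
    (6,4)@(13, 9): e=[60,42,-6] → ·
  covered (12 px):
    · · · · █ · · ·
    · · · · █ █ · ·
    · · · · █ █ █ ·
    · · · · █ █ █ ·
    · · · · █ █ · ·
    · · · · █ · · ·
    · · · · · · · ·
    · · · · · · · ·
    · · · · · · · ·
    · · · · · · · ·
    · · · · · · · ·
T2:
  2·area = 16  (B↔C swapped to make it positive)
  edge (0, 10)→(5, 4): d=(5,-6) top-left  bias=+0
  edge (5, 4)→(6, 6): d=(1,2) right/bottom  bias=-1
  edge (6, 6)→(0, 10): d=(-6,4) right/bottom  bias=-1
    (2,2)@(5, 5): e=[5,1,10] → █
    (3,2)@(7, 5): e=[17,-3,2] → ·
    (1,3)@(3, 7): e=[3,7,6] → █
    (2,3)@(5, 7): e=[15,3,-2] → ·
    (0,4)@(1, 9): e=[1,13,2] → █
    (1,4)@(3, 9): e=[13,9,-6] → ·
    (0,5)@(1, 11): e=[11,15,-10] → ·
  covered (3 px):
    · · · · · · · ·
    · · · · · · · ·
    · · █ · · · · ·
    · █ · · · · · ·
    █ · · · · · · ·
    · · · · · · · ·
    · · · · · · · ·
    · · · · · · · ·
    · · · · · · · ·
    · · · · · · · ·
    · · · · · · · ·
T3:
  2·area = 52
  edge (8, 10)→(0, 0): d=(-8,-10) top-left  bias=+0
  edge (0, 0)→(10, 6): d=(10,6) right/bottom  bias=-1
  edge (10, 6)→(8, 10): d=(-2,4) right/bottom  bias=-1
    (0,0)@(1, 1): e=[2,4,46] → █
    (1,0)@(3, 1): e=[22,-8,38] → ·
    (0,1)@(1, 3): e=[-14,24,42] → ·
    (1,1)@(3, 3): e=[6,12,34] → █
    (2,1)@(5, 3): e=[26,0,26] → ·  [on edge]
    (1,2)@(3, 5): e=[-10,32,30] → ·
    (2,2)@(5, 5): e=[10,20,22] → █
    (3,2)@(7, 5): e=[30,8,14] → █
    (4,2)@(9, 5): e=[50,-4,6] → ·
    (2,3)@(5, 7): e=[-6,40,18] → ·
    (3,3)@(7, 7): e=[14,28,10] → █
    (4,3)@(9, 7): e=[34,16,2] → █
    (7,4)@(15, 9): e=[78,0,-26] → ·  [on edge]
  covered (6 px):
    █ · · · · · · ·
    · █ · · · · · ·
    · · █ █ · · · ·
    · · · █ █ · · ·
    · · · · · · · ·
    · · · · · · · ·
    · · · · · · · ·
    · · · · · · · ·
    · · · · · · · ·
    · · · · · · · ·
    · · · · · · · ·
T4:
  2·area = 224
  edge (16, 2)→(14, 22): d=(-2,20) right/bottom  bias=-1
  edge (14, 22)→(4, 10): d=(-10,-12) top-left  bias=+0
  edge (4, 10)→(16, 2): d=(12,-8) top-left  bias=+0
    (7,1)@(15, 3): e=[18,202,4] → █
    (6,2)@(13, 5): e=[54,158,12] → █
    (4,3)@(9, 7): e=[130,90,4] → █
    (5,3)@(11, 7): e=[90,114,20] → █
    (3,4)@(7, 9): e=[166,46,12] → █
    (2,5)@(5, 11): e=[202,2,20] → █
    (2,6)@(5, 13): e=[198,-18,44] → ·
    (3,6)@(7, 13): e=[158,6,60] → █
    (7,6)@(15, 13): e=[-2,102,124] → ·
    (3,7)@(7, 15): e=[154,-14,84] → ·
    (4,7)@(9, 15): e=[114,10,100] → █
    (7,7)@(15, 15): e=[-6,82,148] → ·
  covered (28 px):
    · · · · · · · ·
    · · · · · · · █
    · · · · · · █ █
    · · · · █ █ █ █
    · · · █ █ █ █ █
    · · █ █ █ █ █ █
    · · · █ █ █ █ ·
    · · · · █ █ █ ·
    · · · · · █ █ ·
    · · · · · · █ ·
    · · · · · · · ·

Final: 58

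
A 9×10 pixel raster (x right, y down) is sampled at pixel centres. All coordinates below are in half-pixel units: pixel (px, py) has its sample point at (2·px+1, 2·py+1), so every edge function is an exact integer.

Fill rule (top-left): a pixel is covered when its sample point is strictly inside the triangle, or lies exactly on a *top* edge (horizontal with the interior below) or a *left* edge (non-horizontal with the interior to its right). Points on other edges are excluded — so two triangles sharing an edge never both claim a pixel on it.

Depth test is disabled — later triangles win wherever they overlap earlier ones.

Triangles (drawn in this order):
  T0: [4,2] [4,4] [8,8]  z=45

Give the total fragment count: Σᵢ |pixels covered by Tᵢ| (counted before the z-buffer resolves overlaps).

T0:
  2·area = 8  (B↔C swapped to make it positive)
  edge (4, 2)→(8, 8): d=(4,6) right/bottom  bias=-1
  edge (8, 8)→(4, 4): d=(-4,-4) top-left  bias=+0
  edge (4, 4)→(4, 2): d=(0,-2) top-left  bias=+0
    (0,0)@(1, 1): e=[14,0,-6] → ·  [on edge]
    (1,1)@(3, 3): e=[10,0,-2] → ·  [on edge]
    (2,2)@(5, 5): e=[6,0,2] → █  [on edge]
    (3,2)@(7, 5): e=[-6,8,6] → ·
    (2,3)@(5, 7): e=[14,-8,2] → ·
    (3,3)@(7, 7): e=[2,0,6] → █  [on edge]
    (4,3)@(9, 7): e=[-10,8,10] → ·
    (3,4)@(7, 9): e=[10,-8,6] → ·
    (4,4)@(9, 9): e=[-2,0,10] → ·  [on edge]
    (5,5)@(11, 11): e=[-6,0,14] → ·  [on edge]
    (6,6)@(13, 13): e=[-10,0,18] → ·  [on edge]
    (7,7)@(15, 15): e=[-14,0,22] → ·  [on edge]
    (8,8)@(17, 17): e=[-18,0,26] → ·  [on edge]
  covered (2 px):
    · · · · · · · · ·
    · · · · · · · · ·
    · · █ · · · · · ·
    · · · █ · · · · ·
    · · · · · · · · ·
    · · · · · · · · ·
    · · · · · · · · ·
    · · · · · · · · ·
    · · · · · · · · ·
    · · · · · · · · ·

Final: 2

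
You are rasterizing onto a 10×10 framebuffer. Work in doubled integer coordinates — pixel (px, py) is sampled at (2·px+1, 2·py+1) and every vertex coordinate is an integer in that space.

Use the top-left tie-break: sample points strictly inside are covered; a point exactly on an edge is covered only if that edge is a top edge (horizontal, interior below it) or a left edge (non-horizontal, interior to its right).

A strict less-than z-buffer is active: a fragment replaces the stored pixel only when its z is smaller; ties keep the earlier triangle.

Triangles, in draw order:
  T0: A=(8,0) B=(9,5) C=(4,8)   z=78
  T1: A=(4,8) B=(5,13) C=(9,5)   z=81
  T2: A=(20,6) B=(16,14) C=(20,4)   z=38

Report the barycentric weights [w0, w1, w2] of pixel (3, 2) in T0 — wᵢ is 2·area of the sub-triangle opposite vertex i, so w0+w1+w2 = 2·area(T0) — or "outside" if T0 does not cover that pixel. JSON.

T0:
  2·area = 28
  edge (8, 0)→(9, 5): d=(1,5) right/bottom  bias=-1
  edge (9, 5)→(4, 8): d=(-5,3) right/bottom  bias=-1
  edge (4, 8)→(8, 0): d=(4,-8) top-left  bias=+0
    (3,1)@(7, 3): e=[8,16,4] → X
    (4,1)@(9, 3): e=[-2,10,20] → .
    (3,2)@(7, 5): e=[10,6,12] → X
    (4,2)@(9, 5): e=[0,0,28] → .  [on edge]
    (2,3)@(5, 7): e=[22,2,4] → X
    (3,3)@(7, 7): e=[12,-4,20] → .
    (2,4)@(5, 9): e=[24,-8,12] → .
    (5,7)@(11, 15): e=[0,-56,84] → .  [on edge]
  covered (3 px):
    . . . . . . . . . .
    . . . X . . . . . .
    . . . X . . . . . .
    . . X . . . . . . .
    . . . . . . . . . .
    . . . . . . . . . .
    . . . . . . . . . .
    . . . . . . . . . .
    . . . . . . . . . .
    . . . . . . . . . .
T1:
  2·area = 28  (B↔C swapped to make it positive)
  edge (4, 8)→(9, 5): d=(5,-3) top-left  bias=+0
  edge (9, 5)→(5, 13): d=(-4,8) right/bottom  bias=-1
  edge (5, 13)→(4, 8): d=(-1,-5) top-left  bias=+0
    (5,0)@(11, 1): e=[-14,0,42] → .  [on edge]
    (1,1)@(3, 3): e=[-28,56,0] → .  [on edge]
    (4,2)@(9, 5): e=[0,0,28] → .  [on edge]
    (3,3)@(7, 7): e=[4,8,16] → X
    (4,3)@(9, 7): e=[10,-8,26] → .
    (2,4)@(5, 9): e=[8,16,4] → X
    (3,4)@(7, 9): e=[14,0,14] → .  [on edge]
    (2,5)@(5, 11): e=[18,8,2] → X
    (3,5)@(7, 11): e=[24,-8,12] → .
    (2,6)@(5, 13): e=[28,0,0] → .  [on edge]
    (1,8)@(3, 17): e=[42,0,-14] → .  [on edge]
  covered (3 px):
    . . . . . . . . . .
    . . . . . . . . . .
    . . . . . . . . . .
    . . . X . . . . . .
    . . X . . . . . . .
    . . X . . . . . . .
    . . . . . . . . . .
    . . . . . . . . . .
    . . . . . . . . . .
    . . . . . . . . . .
T2:
  2·area = 8
  edge (20, 6)→(16, 14): d=(-4,8) right/bottom  bias=-1
  edge (16, 14)→(20, 4): d=(4,-10) top-left  bias=+0
  edge (20, 4)→(20, 6): d=(0,2) right/bottom  bias=-1
    (9,3)@(19, 7): e=[4,2,2] → X
    (9,4)@(19, 9): e=[-4,10,2] → .
  covered (1 px):
    . . . . . . . . . .
    . . . . . . . . . .
    . . . . . . . . . .
    . . . . . . . . . X
    . . . . . . . . . .
    . . . . . . . . . .
    . . . . . . . . . .
    . . . . . . . . . .
    . . . . . . . . . .
    . . . . . . . . . .

Answer: [6,12,10]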